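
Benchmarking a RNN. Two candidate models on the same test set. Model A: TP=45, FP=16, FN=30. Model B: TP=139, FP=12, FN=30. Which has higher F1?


Model A: P=45/61=0.7377, R=45/75=0.6, F1=2PR/(P+R)=2TP/(2TP+FP+FN)=90/136=0.6618
Model B: P=139/151=0.9205, R=139/169=0.8225, F1=2PR/(P+R)=2TP/(2TP+FP+FN)=278/320=0.8688
0.6618 < 0.8688 → Model B

Model B


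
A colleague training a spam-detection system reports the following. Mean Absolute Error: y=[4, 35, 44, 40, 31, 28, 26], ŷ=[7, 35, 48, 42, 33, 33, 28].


Absolute errors: |4-7|=3, |35-35|=0, |44-48|=4, |40-42|=2, |31-33|=2, |28-33|=5, |26-28|=2
Sum = 18
MAE = 18/7 = 18/7

18/7


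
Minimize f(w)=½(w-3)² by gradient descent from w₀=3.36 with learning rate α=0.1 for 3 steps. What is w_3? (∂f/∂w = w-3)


step 1: grad = 3.36-3 = 0.36; w = 3.36 - 0.1·(0.36) = 3.324
step 2: grad = 3.324-3 = 0.324; w = 3.324 - 0.1·(0.324) = 3.2916
step 3: grad = 3.2916-3 = 0.2916; w = 3.2916 - 0.1·(0.2916) = 3.26244

3.26244


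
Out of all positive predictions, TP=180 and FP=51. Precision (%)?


Precision = TP/(TP+FP)
= 180/(180+51)
= 180/231 = 77.92%

77.92%


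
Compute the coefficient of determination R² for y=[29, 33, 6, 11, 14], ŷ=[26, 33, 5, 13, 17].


ȳ = 18.6
SS_res = Σ(y-ŷ)² = 23
SS_tot = Σ(y-ȳ)² = 553.2
R² = 1 - SS_res/SS_tot = 1 - 0.0416 = 0.9584

0.9584


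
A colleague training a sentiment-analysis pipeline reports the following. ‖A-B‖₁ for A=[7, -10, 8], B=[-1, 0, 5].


d = |7+ 1| + |-10-0| + |8-5|
  = 8 + 10 + 3
  = 21

21


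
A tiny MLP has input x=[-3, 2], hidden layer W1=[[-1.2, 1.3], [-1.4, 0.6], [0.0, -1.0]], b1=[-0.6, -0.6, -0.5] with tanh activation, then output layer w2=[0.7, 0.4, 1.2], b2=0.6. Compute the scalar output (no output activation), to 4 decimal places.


z1[0] = (-1.2)·(-3) + (1.3)·(2) - 0.6 = 5.6
z1[1] = (-1.4)·(-3) + (0.6)·(2) - 0.6 = 4.8
z1[2] = (0.0)·(-3) + (-1.0)·(2) - 0.5 = -2.5
h = tanh(z1) = [1.0, 0.9999, -0.9866]
output = (0.7)·(1.0) + (0.4)·(0.9999) + (1.2)·(-0.9866) + 0.6 = 0.516

0.516


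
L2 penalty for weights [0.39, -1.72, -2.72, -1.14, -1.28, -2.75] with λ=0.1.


‖w‖₂² = (0.39)² + (-1.72)² + (-2.72)² + (-1.14)² + (-1.28)² + (-2.75)²
     = 0.1521 + 2.9584 + 7.3984 + 1.2996 + 1.6384 + 7.5625
     = 21.0094
λ·‖w‖₂² = 0.1·21.0094 = 2.10094

2.10094


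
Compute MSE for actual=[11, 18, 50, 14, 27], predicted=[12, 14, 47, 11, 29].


Squared errors: (11-12)²=1, (18-14)²=16, (50-47)²=9, (14-11)²=9, (27-29)²=4
Sum = 39
MSE = 39/5 = 39/5

39/5


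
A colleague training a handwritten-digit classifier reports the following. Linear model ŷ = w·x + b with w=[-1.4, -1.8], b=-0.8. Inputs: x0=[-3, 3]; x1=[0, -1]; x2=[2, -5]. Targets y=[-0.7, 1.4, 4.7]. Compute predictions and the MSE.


ŷ0 = (-1.4)·(-3) + (-1.8)·(3) - 0.8 = -2.0
ŷ1 = (-1.4)·(0) + (-1.8)·(-1) - 0.8 = 1.0
ŷ2 = (-1.4)·(2) + (-1.8)·(-5) - 0.8 = 5.4
errors² = [1.69, 0.16, 0.49]
MSE = 2.3400/3 = 0.78

0.78


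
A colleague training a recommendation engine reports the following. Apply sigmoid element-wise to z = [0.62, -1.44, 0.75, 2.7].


σ(0.62) = 1/(1+e^-0.62) = 0.6502
σ(-1.44) = 1/(1+e^1.44) = 0.1915
σ(0.75) = 1/(1+e^-0.75) = 0.6792
σ(2.7) = 1/(1+e^-2.7) = 0.937
result = [0.6502, 0.1915, 0.6792, 0.937]

[0.6502, 0.1915, 0.6792, 0.937]


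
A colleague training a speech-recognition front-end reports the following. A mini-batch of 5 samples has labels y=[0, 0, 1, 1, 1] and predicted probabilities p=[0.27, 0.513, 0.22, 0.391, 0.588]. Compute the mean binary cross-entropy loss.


L[0] = -ln(1-0.27) = -ln(0.73) = 0.3147
L[1] = -ln(1-0.513) = -ln(0.487) = 0.7195
L[2] = -ln(0.22) = 1.5141
L[3] = -ln(0.391) = 0.939
L[4] = -ln(0.588) = 0.531
mean = (0.3147 + 0.7195 + 1.5141 + 0.939 + 0.531)/5 = 0.8037

0.8037


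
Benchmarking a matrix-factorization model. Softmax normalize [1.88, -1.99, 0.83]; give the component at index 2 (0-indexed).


Exponentials: e^1.88=6.5535, e^-1.99=0.1367, e^0.83=2.2933
Sum = 8.9835
Softmax = [0.7295, 0.0152, 0.2553]
p[2] = 2.2933/8.9835 = 0.2553

0.2553


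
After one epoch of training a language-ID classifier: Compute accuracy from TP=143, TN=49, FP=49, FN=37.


Accuracy = (TP+TN)/(TP+TN+FP+FN)
= (143+49)/(278)
= 192/278 = 69.06%

69.06%


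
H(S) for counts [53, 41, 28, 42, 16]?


Probabilities: [53/180, 41/180, 28/180, 42/180, 16/180] ≈ [0.2944, 0.2278, 0.1556, 0.2333, 0.0889]
H = -((53/180)·log₂(53/180) + (41/180)·log₂(41/180) + (28/180)·log₂(28/180) + (42/180)·log₂(42/180) + (16/180)·log₂(16/180))
  = 2.2234 bits

2.2234 bits


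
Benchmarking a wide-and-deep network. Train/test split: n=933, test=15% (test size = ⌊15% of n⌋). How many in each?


Test = ⌊933·15/100⌋ = 139
Train = 933 - 139 = 794

Train: 794, Test: 139


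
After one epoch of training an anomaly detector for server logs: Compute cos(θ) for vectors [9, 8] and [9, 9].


A·B = 9·9 + 8·9 = 153
‖A‖ = √145 = 12.0416, ‖B‖ = √162 = 12.7279
cos = 153/(√145·√162) = 153/√23490 = 0.9983

0.9983


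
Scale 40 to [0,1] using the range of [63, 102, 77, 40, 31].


min=31, max=102
(40-31)/(102-31) = 9/71 = 0.1268

0.1268


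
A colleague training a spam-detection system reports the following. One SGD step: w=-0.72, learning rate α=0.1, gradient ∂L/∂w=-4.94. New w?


w_new = w - α·∇
= -0.72 - 0.1·-4.94
= -0.72 + 0.494
= -0.226

-0.226


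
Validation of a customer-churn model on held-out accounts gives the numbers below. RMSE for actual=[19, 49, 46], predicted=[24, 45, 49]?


MSE = 50/3 = 16.6667
RMSE = √(50/3) = 4.0825

4.0825


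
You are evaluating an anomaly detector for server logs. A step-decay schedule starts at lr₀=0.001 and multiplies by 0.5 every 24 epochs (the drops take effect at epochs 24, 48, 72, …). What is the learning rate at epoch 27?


n_drops = ⌊27/24⌋ = 1
lr = 0.001·0.5^1 = 0.001·0.5 = 0.0005

0.0005


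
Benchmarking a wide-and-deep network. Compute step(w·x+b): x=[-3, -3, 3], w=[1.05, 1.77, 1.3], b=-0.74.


z = (-3)·(1.05) + (-3)·(1.77) + (3)·(1.3) - 0.74
  = -5.3
step(z) = 0 (z<0)

0


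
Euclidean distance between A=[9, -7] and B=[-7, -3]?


d = √((9+ 7)² + (-7+ 3)²)
  = √(256 + 16)
  = √272 = 16.4924

16.4924


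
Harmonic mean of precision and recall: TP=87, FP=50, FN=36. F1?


Precision = 87/137 = 0.635
Recall = 87/123 = 0.7073
F1 = 2·P·R/(P+R) = 2·TP/(2·TP+FP+FN) = 174/(174+50+36) = 174/260 = 0.6692

0.6692


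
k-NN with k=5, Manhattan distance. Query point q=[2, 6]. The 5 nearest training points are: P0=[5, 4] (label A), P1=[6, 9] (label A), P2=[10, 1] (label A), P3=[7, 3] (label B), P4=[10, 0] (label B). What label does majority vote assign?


d(q,P0) = 5  (label A)
d(q,P1) = 7  (label A)
d(q,P2) = 13  (label A)
d(q,P3) = 8  (label B)
d(q,P4) = 14  (label B)
Votes: A=3, B=2
Majority → A

A


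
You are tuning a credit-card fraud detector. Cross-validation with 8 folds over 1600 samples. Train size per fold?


Fold size = 1600/8 = 200
Training per fold = 1600 - 200 = 1400

1400


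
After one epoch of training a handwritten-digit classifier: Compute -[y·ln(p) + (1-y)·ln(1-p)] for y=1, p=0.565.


BCE = -[y·ln(p) + (1-y)·ln(1-p)]
= -1·ln(0.565) - 0
= -ln(0.565) = 0.5709

0.5709


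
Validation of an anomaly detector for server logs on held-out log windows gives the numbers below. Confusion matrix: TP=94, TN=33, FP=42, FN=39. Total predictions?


Total = TP + TN + FP + FN
= 94 + 33 + 42 + 39
= 208
(Predicted positive: 136, predicted negative: 72)

208


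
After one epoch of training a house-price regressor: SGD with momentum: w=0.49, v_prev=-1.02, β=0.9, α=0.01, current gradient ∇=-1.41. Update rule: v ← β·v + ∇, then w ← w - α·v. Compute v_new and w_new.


v_new = 0.9·-1.02 - 1.41 = -0.918 - 1.41 = -2.328
w_new = 0.49 - 0.01·-2.328 = 0.49 + 0.02328 = 0.51328

v_new=-2.328, w_new=0.51328


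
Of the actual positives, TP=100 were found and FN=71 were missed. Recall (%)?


Recall = TP/(TP+FN)
= 100/(100+71)
= 100/171 = 58.48%

58.48%


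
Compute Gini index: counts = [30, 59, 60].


Probabilities: [30/149, 59/149, 60/149] ≈ [0.2013, 0.396, 0.4027]
Σpᵢ² = (900 + 3481 + 3600)/149² = 7981/22201
Gini = 1 - Σpᵢ² = 1 - 7981/22201 = 0.6405

0.6405


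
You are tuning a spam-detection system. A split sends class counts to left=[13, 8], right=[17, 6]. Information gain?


Parent = [30, 14], H_parent = 0.9024
H_left = 0.9587 (n=21), H_right = 0.8281 (n=23)
H_children = (21/44)·0.9587 + (23/44)·0.8281 = 0.8904
IG = 0.9024 - 0.8904 = 0.012

0.012


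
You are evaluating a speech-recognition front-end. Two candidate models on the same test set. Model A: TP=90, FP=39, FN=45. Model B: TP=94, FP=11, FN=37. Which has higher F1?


Model A: P=90/129=0.6977, R=90/135=0.6667, F1=2PR/(P+R)=2TP/(2TP+FP+FN)=180/264=0.6818
Model B: P=94/105=0.8952, R=94/131=0.7176, F1=2PR/(P+R)=2TP/(2TP+FP+FN)=188/236=0.7966
0.6818 < 0.7966 → Model B

Model B


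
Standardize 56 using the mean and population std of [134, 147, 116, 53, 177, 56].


μ = 113.8333, σ = 45.729
z = (56 - 113.8333)/45.729 = -1.2647

-1.2647


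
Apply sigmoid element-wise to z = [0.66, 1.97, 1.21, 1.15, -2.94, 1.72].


σ(0.66) = 1/(1+e^-0.66) = 0.6593
σ(1.97) = 1/(1+e^-1.97) = 0.8776
σ(1.21) = 1/(1+e^-1.21) = 0.7703
σ(1.15) = 1/(1+e^-1.15) = 0.7595
σ(-2.94) = 1/(1+e^2.94) = 0.0502
σ(1.72) = 1/(1+e^-1.72) = 0.8481
result = [0.6593, 0.8776, 0.7703, 0.7595, 0.0502, 0.8481]

[0.6593, 0.8776, 0.7703, 0.7595, 0.0502, 0.8481]


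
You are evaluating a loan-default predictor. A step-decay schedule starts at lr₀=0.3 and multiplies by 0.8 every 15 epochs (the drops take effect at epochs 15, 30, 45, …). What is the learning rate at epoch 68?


n_drops = ⌊68/15⌋ = 4
lr = 0.3·0.8^4 = 0.3·0.4096 = 0.12288

0.12288


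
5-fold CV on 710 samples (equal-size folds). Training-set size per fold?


Fold size = 710/5 = 142
Training per fold = 710 - 142 = 568

568


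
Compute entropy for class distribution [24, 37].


Probabilities: [24/61, 37/61] ≈ [0.3934, 0.6066]
H = -((24/61)·log₂(24/61) + (37/61)·log₂(37/61))
  = 0.967 bits

0.967 bits


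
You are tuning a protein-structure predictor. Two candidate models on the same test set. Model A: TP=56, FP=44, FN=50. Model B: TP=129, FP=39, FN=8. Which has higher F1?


Model A: P=56/100=0.56, R=56/106=0.5283, F1=2PR/(P+R)=2TP/(2TP+FP+FN)=112/206=0.5437
Model B: P=129/168=0.7679, R=129/137=0.9416, F1=2PR/(P+R)=2TP/(2TP+FP+FN)=258/305=0.8459
0.5437 < 0.8459 → Model B

Model B


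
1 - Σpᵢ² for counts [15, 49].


Probabilities: [15/64, 49/64] ≈ [0.2344, 0.7656]
Σpᵢ² = (225 + 2401)/64² = 2626/4096
Gini = 1 - Σpᵢ² = 1 - 2626/4096 = 0.3589

0.3589


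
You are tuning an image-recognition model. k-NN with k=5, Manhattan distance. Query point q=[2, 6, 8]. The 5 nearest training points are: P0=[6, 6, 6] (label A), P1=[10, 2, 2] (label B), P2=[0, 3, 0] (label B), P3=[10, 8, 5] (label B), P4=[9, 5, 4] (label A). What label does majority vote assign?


d(q,P0) = 6  (label A)
d(q,P1) = 18  (label B)
d(q,P2) = 13  (label B)
d(q,P3) = 13  (label B)
d(q,P4) = 12  (label A)
Votes: A=2, B=3
Majority → B

B


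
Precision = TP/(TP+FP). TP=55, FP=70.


Precision = TP/(TP+FP)
= 55/(55+70)
= 55/125 = 44.0%

44.0%


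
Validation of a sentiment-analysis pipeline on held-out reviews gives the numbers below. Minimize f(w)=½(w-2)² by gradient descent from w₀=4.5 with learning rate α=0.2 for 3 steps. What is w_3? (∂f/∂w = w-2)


step 1: grad = 4.5-2 = 2.5; w = 4.5 - 0.2·(2.5) = 4
step 2: grad = 4-2 = 2; w = 4 - 0.2·(2) = 3.6
step 3: grad = 3.6-2 = 1.6; w = 3.6 - 0.2·(1.6) = 3.28

3.28


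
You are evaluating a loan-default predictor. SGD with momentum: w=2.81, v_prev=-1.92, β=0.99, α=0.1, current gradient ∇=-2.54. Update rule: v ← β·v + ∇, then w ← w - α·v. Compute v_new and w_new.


v_new = 0.99·-1.92 - 2.54 = -1.9008 - 2.54 = -4.4408
w_new = 2.81 - 0.1·-4.4408 = 2.81 + 0.44408 = 3.25408

v_new=-4.4408, w_new=3.25408


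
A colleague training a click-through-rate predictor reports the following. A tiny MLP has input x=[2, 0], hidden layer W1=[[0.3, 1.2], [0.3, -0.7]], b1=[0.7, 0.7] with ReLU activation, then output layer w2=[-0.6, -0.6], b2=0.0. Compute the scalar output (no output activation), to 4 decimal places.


z1[0] = (0.3)·(2) + (1.2)·(0) + 0.7 = 1.3
z1[1] = (0.3)·(2) + (-0.7)·(0) + 0.7 = 1.3
h = ReLU(z1) = [1.3, 1.3]
output = (-0.6)·(1.3) + (-0.6)·(1.3) + 0.0 = -1.56

-1.56


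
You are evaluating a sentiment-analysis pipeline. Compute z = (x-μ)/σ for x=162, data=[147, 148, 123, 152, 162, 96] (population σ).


μ = 138, σ = 22.1435
z = (162 - 138)/22.1435 = 1.0838

1.0838


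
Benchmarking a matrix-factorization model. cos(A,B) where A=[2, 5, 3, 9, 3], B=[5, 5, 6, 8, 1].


A·B = 2·5 + 5·5 + 3·6 + 9·8 + 3·1 = 128
‖A‖ = √128 = 11.3137, ‖B‖ = √151 = 12.2882
cos = 128/(√128·√151) = 128/√19328 = 0.9207

0.9207


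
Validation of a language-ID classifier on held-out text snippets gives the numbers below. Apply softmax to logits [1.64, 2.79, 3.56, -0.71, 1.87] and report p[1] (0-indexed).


Exponentials: e^1.64=5.1552, e^2.79=16.281, e^3.56=35.1632, e^-0.71=0.4916, e^1.87=6.4883
Sum = 63.5793
Softmax = [0.0811, 0.2561, 0.5531, 0.0077, 0.1021]
p[1] = 16.281/63.5793 = 0.2561

0.2561


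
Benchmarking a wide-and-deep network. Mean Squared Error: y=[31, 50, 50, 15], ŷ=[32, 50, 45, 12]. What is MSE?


Squared errors: (31-32)²=1, (50-50)²=0, (50-45)²=25, (15-12)²=9
Sum = 35
MSE = 35/4 = 35/4

35/4


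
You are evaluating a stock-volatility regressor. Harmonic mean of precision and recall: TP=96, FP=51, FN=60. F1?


Precision = 96/147 = 0.6531
Recall = 96/156 = 0.6154
F1 = 2·P·R/(P+R) = 2·TP/(2·TP+FP+FN) = 192/(192+51+60) = 192/303 = 0.6337

0.6337


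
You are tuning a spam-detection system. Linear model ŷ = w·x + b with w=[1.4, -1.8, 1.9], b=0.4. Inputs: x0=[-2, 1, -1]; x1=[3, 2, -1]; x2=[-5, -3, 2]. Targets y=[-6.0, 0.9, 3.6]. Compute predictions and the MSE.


ŷ0 = (1.4)·(-2) + (-1.8)·(1) + (1.9)·(-1) + 0.4 = -6.1
ŷ1 = (1.4)·(3) + (-1.8)·(2) + (1.9)·(-1) + 0.4 = -0.9
ŷ2 = (1.4)·(-5) + (-1.8)·(-3) + (1.9)·(2) + 0.4 = 2.6
errors² = [0.01, 3.24, 1.0]
MSE = 4.2500/3 = 1.4167

1.4167


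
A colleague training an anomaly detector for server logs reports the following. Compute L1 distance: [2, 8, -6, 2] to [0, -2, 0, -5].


d = |2-0| + |8+ 2| + |-6-0| + |2+ 5|
  = 2 + 10 + 6 + 7
  = 25

25


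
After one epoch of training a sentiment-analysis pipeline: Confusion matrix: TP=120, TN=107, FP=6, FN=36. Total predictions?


Total = TP + TN + FP + FN
= 120 + 107 + 6 + 36
= 269
(Predicted positive: 126, predicted negative: 143)

269


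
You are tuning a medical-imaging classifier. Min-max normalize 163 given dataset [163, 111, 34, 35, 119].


min=34, max=163
(163-34)/(163-34) = 129/129 = 1.0

1.0


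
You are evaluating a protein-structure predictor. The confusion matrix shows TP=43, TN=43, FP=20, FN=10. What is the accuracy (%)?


Accuracy = (TP+TN)/(TP+TN+FP+FN)
= (43+43)/(116)
= 86/116 = 74.14%

74.14%


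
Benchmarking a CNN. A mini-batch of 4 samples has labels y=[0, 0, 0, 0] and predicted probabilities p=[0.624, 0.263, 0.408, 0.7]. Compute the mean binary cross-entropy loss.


L[0] = -ln(1-0.624) = -ln(0.376) = 0.9782
L[1] = -ln(1-0.263) = -ln(0.737) = 0.3052
L[2] = -ln(1-0.408) = -ln(0.592) = 0.5242
L[3] = -ln(1-0.7) = -ln(0.3) = 1.204
mean = (0.9782 + 0.3052 + 0.5242 + 1.204)/4 = 0.7529

0.7529


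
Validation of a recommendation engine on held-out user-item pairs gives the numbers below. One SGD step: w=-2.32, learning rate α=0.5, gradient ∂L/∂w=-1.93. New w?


w_new = w - α·∇
= -2.32 - 0.5·-1.93
= -2.32 + 0.965
= -1.355

-1.355


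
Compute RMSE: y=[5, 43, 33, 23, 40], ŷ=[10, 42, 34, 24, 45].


MSE = 53/5 = 10.6
RMSE = √(53/5) = 3.2558

3.2558


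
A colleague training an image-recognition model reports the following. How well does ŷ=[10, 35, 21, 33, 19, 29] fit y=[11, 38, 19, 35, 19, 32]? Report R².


ȳ = 25.6667
SS_res = Σ(y-ŷ)² = 27
SS_tot = Σ(y-ȳ)² = 583.33
R² = 1 - SS_res/SS_tot = 1 - 0.0463 = 0.9537

0.9537


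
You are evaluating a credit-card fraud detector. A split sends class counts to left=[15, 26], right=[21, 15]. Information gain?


Parent = [36, 41], H_parent = 0.997
H_left = 0.9474 (n=41), H_right = 0.9799 (n=36)
H_children = (41/77)·0.9474 + (36/77)·0.9799 = 0.9626
IG = 0.997 - 0.9626 = 0.0344

0.0344


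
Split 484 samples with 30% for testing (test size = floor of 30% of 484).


Test = ⌊484·30/100⌋ = 145
Train = 484 - 145 = 339

Train: 339, Test: 145


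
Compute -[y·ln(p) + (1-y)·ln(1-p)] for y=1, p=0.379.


BCE = -[y·ln(p) + (1-y)·ln(1-p)]
= -1·ln(0.379) - 0
= -ln(0.379) = 0.9702

0.9702


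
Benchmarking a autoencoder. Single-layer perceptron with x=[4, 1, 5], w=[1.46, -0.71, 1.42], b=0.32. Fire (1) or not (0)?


z = (4)·(1.46) + (1)·(-0.71) + (5)·(1.42) + 0.32
  = 12.55
step(z) = 1 (z≥0)

1


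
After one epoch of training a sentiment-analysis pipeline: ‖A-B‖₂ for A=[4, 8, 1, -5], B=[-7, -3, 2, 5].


d = √((4+ 7)² + (8+ 3)² + (1-2)² + (-5-5)²)
  = √(121 + 121 + 1 + 100)
  = √343 = 18.5203

18.5203


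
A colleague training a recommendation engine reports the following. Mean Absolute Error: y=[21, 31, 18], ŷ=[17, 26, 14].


Absolute errors: |21-17|=4, |31-26|=5, |18-14|=4
Sum = 13
MAE = 13/3 = 13/3

13/3


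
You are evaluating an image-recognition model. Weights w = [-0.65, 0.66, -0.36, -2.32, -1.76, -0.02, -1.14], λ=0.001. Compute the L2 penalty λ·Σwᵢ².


‖w‖₂² = (-0.65)² + (0.66)² + (-0.36)² + (-2.32)² + (-1.76)² + (-0.02)² + (-1.14)²
     = 0.4225 + 0.4356 + 0.1296 + 5.3824 + 3.0976 + 0.0004 + 1.2996
     = 10.7677
λ·‖w‖₂² = 0.001·10.7677 = 0.010768

0.010768


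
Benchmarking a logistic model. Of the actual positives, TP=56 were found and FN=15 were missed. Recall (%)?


Recall = TP/(TP+FN)
= 56/(56+15)
= 56/71 = 78.87%

78.87%


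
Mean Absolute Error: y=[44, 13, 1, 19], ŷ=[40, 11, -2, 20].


Absolute errors: |44-40|=4, |13-11|=2, |1+ 2|=3, |19-20|=1
Sum = 10
MAE = 10/4 = 5/2

5/2


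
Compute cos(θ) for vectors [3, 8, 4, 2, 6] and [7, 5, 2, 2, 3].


A·B = 3·7 + 8·5 + 4·2 + 2·2 + 6·3 = 91
‖A‖ = √129 = 11.3578, ‖B‖ = √91 = 9.5394
cos = 91/(√129·√91) = 91/√11739 = 0.8399

0.8399


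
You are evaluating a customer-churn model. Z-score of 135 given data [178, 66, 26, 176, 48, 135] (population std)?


μ = 104.8333, σ = 60.9383
z = (135 - 104.8333)/60.9383 = 0.495

0.495


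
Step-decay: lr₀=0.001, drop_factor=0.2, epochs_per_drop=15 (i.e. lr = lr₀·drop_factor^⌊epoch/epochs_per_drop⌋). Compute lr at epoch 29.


n_drops = ⌊29/15⌋ = 1
lr = 0.001·0.2^1 = 0.001·0.2 = 0.0002

0.0002


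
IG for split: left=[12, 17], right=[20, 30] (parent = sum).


Parent = [32, 47], H_parent = 0.9738
H_left = 0.9784 (n=29), H_right = 0.971 (n=50)
H_children = (29/79)·0.9784 + (50/79)·0.971 = 0.9737
IG = 0.9738 - 0.9737 = 0.0001

0.0001


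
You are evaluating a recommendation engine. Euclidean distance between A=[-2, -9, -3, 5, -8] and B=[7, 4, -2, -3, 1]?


d = √((-2-7)² + (-9-4)² + (-3+ 2)² + (5+ 3)² + (-8-1)²)
  = √(81 + 169 + 1 + 64 + 81)
  = √396 = 19.8997

19.8997


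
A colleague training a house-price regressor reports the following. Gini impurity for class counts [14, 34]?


Probabilities: [14/48, 34/48] ≈ [0.2917, 0.7083]
Σpᵢ² = (196 + 1156)/48² = 1352/2304
Gini = 1 - Σpᵢ² = 1 - 1352/2304 = 0.4132

0.4132


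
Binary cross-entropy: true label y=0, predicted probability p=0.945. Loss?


BCE = -[y·ln(p) + (1-y)·ln(1-p)]
= -0 - 1·ln(1-0.945)
= -ln(0.055) = 2.9004

2.9004


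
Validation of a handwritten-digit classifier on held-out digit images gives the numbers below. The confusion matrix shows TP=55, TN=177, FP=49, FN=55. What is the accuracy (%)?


Accuracy = (TP+TN)/(TP+TN+FP+FN)
= (55+177)/(336)
= 232/336 = 69.05%

69.05%


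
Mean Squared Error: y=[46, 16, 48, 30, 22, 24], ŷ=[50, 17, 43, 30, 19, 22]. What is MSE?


Squared errors: (46-50)²=16, (16-17)²=1, (48-43)²=25, (30-30)²=0, (22-19)²=9, (24-22)²=4
Sum = 55
MSE = 55/6 = 55/6

55/6


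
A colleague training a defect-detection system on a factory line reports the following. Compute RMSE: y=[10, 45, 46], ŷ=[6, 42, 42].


MSE = 41/3 = 13.6667
RMSE = √(41/3) = 3.6968

3.6968


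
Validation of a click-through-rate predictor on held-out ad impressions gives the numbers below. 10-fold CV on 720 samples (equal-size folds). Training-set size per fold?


Fold size = 720/10 = 72
Training per fold = 720 - 72 = 648

648


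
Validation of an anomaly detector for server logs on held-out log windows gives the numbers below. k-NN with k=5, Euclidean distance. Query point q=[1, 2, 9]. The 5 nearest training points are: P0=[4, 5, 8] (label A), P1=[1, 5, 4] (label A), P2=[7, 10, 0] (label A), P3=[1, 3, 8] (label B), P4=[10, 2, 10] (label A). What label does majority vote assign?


d(q,P0) = 4.3589  (label A)
d(q,P1) = 5.831  (label A)
d(q,P2) = 13.4536  (label A)
d(q,P3) = 1.4142  (label B)
d(q,P4) = 9.0554  (label A)
Votes: A=4, B=1
Majority → A

A


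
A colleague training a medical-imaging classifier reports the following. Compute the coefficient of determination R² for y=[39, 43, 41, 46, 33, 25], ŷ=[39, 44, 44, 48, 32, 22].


ȳ = 37.8333
SS_res = Σ(y-ŷ)² = 24
SS_tot = Σ(y-ȳ)² = 292.83
R² = 1 - SS_res/SS_tot = 1 - 0.082 = 0.918

0.918


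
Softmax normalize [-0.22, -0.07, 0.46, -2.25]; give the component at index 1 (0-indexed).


Exponentials: e^-0.22=0.8025, e^-0.07=0.9324, e^0.46=1.5841, e^-2.25=0.1054
Sum = 3.4244
Softmax = [0.2344, 0.2723, 0.4626, 0.0308]
p[1] = 0.9324/3.4244 = 0.2723

0.2723


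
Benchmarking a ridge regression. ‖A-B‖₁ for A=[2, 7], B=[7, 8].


d = |2-7| + |7-8|
  = 5 + 1
  = 6

6


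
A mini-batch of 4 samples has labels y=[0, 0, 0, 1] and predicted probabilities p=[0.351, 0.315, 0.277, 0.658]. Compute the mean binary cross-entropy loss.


L[0] = -ln(1-0.351) = -ln(0.649) = 0.4323
L[1] = -ln(1-0.315) = -ln(0.685) = 0.3783
L[2] = -ln(1-0.277) = -ln(0.723) = 0.3243
L[3] = -ln(0.658) = 0.4186
mean = (0.4323 + 0.3783 + 0.3243 + 0.4186)/4 = 0.3884

0.3884


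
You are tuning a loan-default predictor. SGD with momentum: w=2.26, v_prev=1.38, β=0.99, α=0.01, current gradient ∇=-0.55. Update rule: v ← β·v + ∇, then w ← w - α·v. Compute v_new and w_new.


v_new = 0.99·1.38 - 0.55 = 1.3662 - 0.55 = 0.8162
w_new = 2.26 - 0.01·0.8162 = 2.26 - 0.008162 = 2.251838

v_new=0.8162, w_new=2.251838


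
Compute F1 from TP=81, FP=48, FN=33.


Precision = 81/129 = 0.6279
Recall = 81/114 = 0.7105
F1 = 2·P·R/(P+R) = 2·TP/(2·TP+FP+FN) = 162/(162+48+33) = 162/243 = 0.6667

0.6667


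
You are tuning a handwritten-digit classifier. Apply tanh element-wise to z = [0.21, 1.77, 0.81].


tanh(0.21) = 0.207
tanh(1.77) = 0.9436
tanh(0.81) = 0.6696
result = [0.207, 0.9436, 0.6696]

[0.207, 0.9436, 0.6696]


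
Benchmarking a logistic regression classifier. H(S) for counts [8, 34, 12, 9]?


Probabilities: [8/63, 34/63, 12/63, 9/63] ≈ [0.127, 0.5397, 0.1905, 0.1429]
H = -((8/63)·log₂(8/63) + (34/63)·log₂(34/63) + (12/63)·log₂(12/63) + (9/63)·log₂(9/63))
  = 1.715 bits

1.715 bits


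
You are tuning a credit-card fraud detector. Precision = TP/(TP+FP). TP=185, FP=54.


Precision = TP/(TP+FP)
= 185/(185+54)
= 185/239 = 77.41%

77.41%


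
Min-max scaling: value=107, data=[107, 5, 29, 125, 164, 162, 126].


min=5, max=164
(107-5)/(164-5) = 102/159 = 0.6415

0.6415


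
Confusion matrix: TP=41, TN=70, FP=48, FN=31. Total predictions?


Total = TP + TN + FP + FN
= 41 + 70 + 48 + 31
= 190
(Predicted positive: 89, predicted negative: 101)

190


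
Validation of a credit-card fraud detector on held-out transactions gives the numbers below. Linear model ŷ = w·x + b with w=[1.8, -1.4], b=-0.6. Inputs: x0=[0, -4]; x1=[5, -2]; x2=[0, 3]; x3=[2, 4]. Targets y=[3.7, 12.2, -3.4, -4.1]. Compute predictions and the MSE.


ŷ0 = (1.8)·(0) + (-1.4)·(-4) - 0.6 = 5.0
ŷ1 = (1.8)·(5) + (-1.4)·(-2) - 0.6 = 11.2
ŷ2 = (1.8)·(0) + (-1.4)·(3) - 0.6 = -4.8
ŷ3 = (1.8)·(2) + (-1.4)·(4) - 0.6 = -2.6
errors² = [1.69, 1.0, 1.96, 2.25]
MSE = 6.9000/4 = 1.725

1.725


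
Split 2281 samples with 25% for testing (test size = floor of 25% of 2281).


Test = ⌊2281·25/100⌋ = 570
Train = 2281 - 570 = 1711

Train: 1711, Test: 570


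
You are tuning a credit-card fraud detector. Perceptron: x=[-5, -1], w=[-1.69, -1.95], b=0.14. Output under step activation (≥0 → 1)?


z = (-5)·(-1.69) + (-1)·(-1.95) + 0.14
  = 10.54
step(z) = 1 (z≥0)

1


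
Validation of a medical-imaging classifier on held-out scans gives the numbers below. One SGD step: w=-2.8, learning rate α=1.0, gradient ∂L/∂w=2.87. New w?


w_new = w - α·∇
= -2.8 - 1.0·2.87
= -2.8 - 2.87
= -5.67

-5.67


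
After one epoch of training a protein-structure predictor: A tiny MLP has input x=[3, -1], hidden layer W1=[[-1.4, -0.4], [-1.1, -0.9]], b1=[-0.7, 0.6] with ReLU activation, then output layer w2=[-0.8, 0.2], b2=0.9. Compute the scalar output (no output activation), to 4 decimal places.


z1[0] = (-1.4)·(3) + (-0.4)·(-1) - 0.7 = -4.5
z1[1] = (-1.1)·(3) + (-0.9)·(-1) + 0.6 = -1.8
h = ReLU(z1) = [0.0, 0.0]
output = (-0.8)·(0.0) + (0.2)·(0.0) + 0.9 = 0.9

0.9


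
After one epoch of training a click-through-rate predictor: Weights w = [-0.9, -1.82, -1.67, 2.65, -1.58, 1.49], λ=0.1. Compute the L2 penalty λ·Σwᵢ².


‖w‖₂² = (-0.9)² + (-1.82)² + (-1.67)² + (2.65)² + (-1.58)² + (1.49)²
     = 0.81 + 3.3124 + 2.7889 + 7.0225 + 2.4964 + 2.2201
     = 18.6503
λ·‖w‖₂² = 0.1·18.6503 = 1.86503

1.86503


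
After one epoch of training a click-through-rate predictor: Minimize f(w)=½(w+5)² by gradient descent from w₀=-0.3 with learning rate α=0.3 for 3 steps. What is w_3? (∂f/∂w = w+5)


step 1: grad = -0.3+5 = 4.7; w = -0.3 - 0.3·(4.7) = -1.71
step 2: grad = -1.71+5 = 3.29; w = -1.71 - 0.3·(3.29) = -2.697
step 3: grad = -2.697+5 = 2.303; w = -2.697 - 0.3·(2.303) = -3.3879

-3.3879


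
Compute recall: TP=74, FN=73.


Recall = TP/(TP+FN)
= 74/(74+73)
= 74/147 = 50.34%

50.34%


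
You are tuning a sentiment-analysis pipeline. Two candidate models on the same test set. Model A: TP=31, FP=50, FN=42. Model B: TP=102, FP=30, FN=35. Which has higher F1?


Model A: P=31/81=0.3827, R=31/73=0.4247, F1=2PR/(P+R)=2TP/(2TP+FP+FN)=62/154=0.4026
Model B: P=102/132=0.7727, R=102/137=0.7445, F1=2PR/(P+R)=2TP/(2TP+FP+FN)=204/269=0.7584
0.4026 < 0.7584 → Model B

Model B


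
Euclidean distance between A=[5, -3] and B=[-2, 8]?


d = √((5+ 2)² + (-3-8)²)
  = √(49 + 121)
  = √170 = 13.0384

13.0384


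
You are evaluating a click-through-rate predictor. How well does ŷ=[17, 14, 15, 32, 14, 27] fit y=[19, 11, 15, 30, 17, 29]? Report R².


ȳ = 20.1667
SS_res = Σ(y-ŷ)² = 30
SS_tot = Σ(y-ȳ)² = 296.83
R² = 1 - SS_res/SS_tot = 1 - 0.1011 = 0.8989

0.8989


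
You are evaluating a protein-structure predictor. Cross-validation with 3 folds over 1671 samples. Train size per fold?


Fold size = 1671/3 = 557
Training per fold = 1671 - 557 = 1114

1114


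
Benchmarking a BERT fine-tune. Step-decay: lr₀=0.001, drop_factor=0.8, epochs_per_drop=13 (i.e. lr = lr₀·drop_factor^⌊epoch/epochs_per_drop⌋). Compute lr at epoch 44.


n_drops = ⌊44/13⌋ = 3
lr = 0.001·0.8^3 = 0.001·0.512 = 0.000512

0.000512


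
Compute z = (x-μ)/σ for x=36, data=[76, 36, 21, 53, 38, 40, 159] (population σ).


μ = 60.4286, σ = 43.2364
z = (36 - 60.4286)/43.2364 = -0.565

-0.565


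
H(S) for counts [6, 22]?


Probabilities: [6/28, 22/28] ≈ [0.2143, 0.7857]
H = -((6/28)·log₂(6/28) + (22/28)·log₂(22/28))
  = 0.7496 bits

0.7496 bits


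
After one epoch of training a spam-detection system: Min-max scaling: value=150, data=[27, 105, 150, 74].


min=27, max=150
(150-27)/(150-27) = 123/123 = 1.0

1.0


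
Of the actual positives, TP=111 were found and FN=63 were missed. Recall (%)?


Recall = TP/(TP+FN)
= 111/(111+63)
= 111/174 = 63.79%

63.79%


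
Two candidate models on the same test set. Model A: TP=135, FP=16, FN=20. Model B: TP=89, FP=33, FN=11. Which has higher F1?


Model A: P=135/151=0.894, R=135/155=0.871, F1=2PR/(P+R)=2TP/(2TP+FP+FN)=270/306=0.8824
Model B: P=89/122=0.7295, R=89/100=0.89, F1=2PR/(P+R)=2TP/(2TP+FP+FN)=178/222=0.8018
0.8824 > 0.8018 → Model A

Model A


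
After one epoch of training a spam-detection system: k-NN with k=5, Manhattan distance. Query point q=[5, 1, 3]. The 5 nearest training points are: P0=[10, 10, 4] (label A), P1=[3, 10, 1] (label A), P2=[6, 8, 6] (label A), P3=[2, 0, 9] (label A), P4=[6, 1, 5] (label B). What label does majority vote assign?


d(q,P0) = 15  (label A)
d(q,P1) = 13  (label A)
d(q,P2) = 11  (label A)
d(q,P3) = 10  (label A)
d(q,P4) = 3  (label B)
Votes: A=4, B=1
Majority → A

A


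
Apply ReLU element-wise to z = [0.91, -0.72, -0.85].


ReLU(0.91) = max(0, 0.91) = 0.91
ReLU(-0.72) = max(0, -0.72) = 0.0
ReLU(-0.85) = max(0, -0.85) = 0.0
result = [0.91, 0.0, 0.0]

[0.91, 0.0, 0.0]


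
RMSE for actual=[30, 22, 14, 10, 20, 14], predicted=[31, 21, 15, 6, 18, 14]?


MSE = 23/6 = 3.8333
RMSE = √(23/6) = 1.9579

1.9579


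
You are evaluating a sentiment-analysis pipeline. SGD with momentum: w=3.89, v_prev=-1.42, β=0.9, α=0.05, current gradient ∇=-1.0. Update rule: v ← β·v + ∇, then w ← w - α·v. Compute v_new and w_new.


v_new = 0.9·-1.42 - 1.0 = -1.278 - 1.0 = -2.278
w_new = 3.89 - 0.05·-2.278 = 3.89 + 0.1139 = 4.0039

v_new=-2.278, w_new=4.0039


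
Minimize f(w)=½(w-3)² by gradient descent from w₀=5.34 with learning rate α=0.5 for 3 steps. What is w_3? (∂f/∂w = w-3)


step 1: grad = 5.34-3 = 2.34; w = 5.34 - 0.5·(2.34) = 4.17
step 2: grad = 4.17-3 = 1.17; w = 4.17 - 0.5·(1.17) = 3.585
step 3: grad = 3.585-3 = 0.585; w = 3.585 - 0.5·(0.585) = 3.2925

3.2925


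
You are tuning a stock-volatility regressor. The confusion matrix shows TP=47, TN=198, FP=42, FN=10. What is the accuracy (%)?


Accuracy = (TP+TN)/(TP+TN+FP+FN)
= (47+198)/(297)
= 245/297 = 82.49%

82.49%


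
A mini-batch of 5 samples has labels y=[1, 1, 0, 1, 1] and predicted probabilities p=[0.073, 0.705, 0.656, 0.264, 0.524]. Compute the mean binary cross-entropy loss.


L[0] = -ln(0.073) = 2.6173
L[1] = -ln(0.705) = 0.3496
L[2] = -ln(1-0.656) = -ln(0.344) = 1.0671
L[3] = -ln(0.264) = 1.3318
L[4] = -ln(0.524) = 0.6463
mean = (2.6173 + 0.3496 + 1.0671 + 1.3318 + 0.6463)/5 = 1.2024

1.2024


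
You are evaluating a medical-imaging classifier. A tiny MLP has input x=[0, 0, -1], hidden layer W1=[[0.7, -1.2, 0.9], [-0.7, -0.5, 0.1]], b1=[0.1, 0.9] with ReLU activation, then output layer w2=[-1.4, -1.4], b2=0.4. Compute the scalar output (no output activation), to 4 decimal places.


z1[0] = (0.7)·(0) + (-1.2)·(0) + (0.9)·(-1) + 0.1 = -0.8
z1[1] = (-0.7)·(0) + (-0.5)·(0) + (0.1)·(-1) + 0.9 = 0.8
h = ReLU(z1) = [0.0, 0.8]
output = (-1.4)·(0.0) + (-1.4)·(0.8) + 0.4 = -0.72

-0.72


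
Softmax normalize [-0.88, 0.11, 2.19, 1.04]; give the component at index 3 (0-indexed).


Exponentials: e^-0.88=0.4148, e^0.11=1.1163, e^2.19=8.9352, e^1.04=2.8292
Sum = 13.2955
Softmax = [0.0312, 0.084, 0.672, 0.2128]
p[3] = 2.8292/13.2955 = 0.2128

0.2128


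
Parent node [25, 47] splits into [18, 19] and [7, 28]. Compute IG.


Parent = [25, 47], H_parent = 0.9316
H_left = 0.9995 (n=37), H_right = 0.7219 (n=35)
H_children = (37/72)·0.9995 + (35/72)·0.7219 = 0.8646
IG = 0.9316 - 0.8646 = 0.067

0.067


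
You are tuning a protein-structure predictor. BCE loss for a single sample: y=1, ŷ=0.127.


BCE = -[y·ln(p) + (1-y)·ln(1-p)]
= -1·ln(0.127) - 0
= -ln(0.127) = 2.0636

2.0636


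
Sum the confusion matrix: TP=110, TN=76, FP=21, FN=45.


Total = TP + TN + FP + FN
= 110 + 76 + 21 + 45
= 252
(Predicted positive: 131, predicted negative: 121)

252


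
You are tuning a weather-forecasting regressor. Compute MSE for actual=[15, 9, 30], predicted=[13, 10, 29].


Squared errors: (15-13)²=4, (9-10)²=1, (30-29)²=1
Sum = 6
MSE = 6/3 = 2

2


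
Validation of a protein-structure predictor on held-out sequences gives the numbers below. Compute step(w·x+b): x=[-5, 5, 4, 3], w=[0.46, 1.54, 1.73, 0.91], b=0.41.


z = (-5)·(0.46) + (5)·(1.54) + (4)·(1.73) + (3)·(0.91) + 0.41
  = 15.46
step(z) = 1 (z≥0)

1


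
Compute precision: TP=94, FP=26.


Precision = TP/(TP+FP)
= 94/(94+26)
= 94/120 = 78.33%

78.33%


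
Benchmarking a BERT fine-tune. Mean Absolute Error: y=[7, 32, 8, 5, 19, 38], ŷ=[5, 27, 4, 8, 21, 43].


Absolute errors: |7-5|=2, |32-27|=5, |8-4|=4, |5-8|=3, |19-21|=2, |38-43|=5
Sum = 21
MAE = 21/6 = 7/2

7/2


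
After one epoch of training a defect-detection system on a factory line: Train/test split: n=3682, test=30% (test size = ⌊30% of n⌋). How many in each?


Test = ⌊3682·30/100⌋ = 1104
Train = 3682 - 1104 = 2578

Train: 2578, Test: 1104


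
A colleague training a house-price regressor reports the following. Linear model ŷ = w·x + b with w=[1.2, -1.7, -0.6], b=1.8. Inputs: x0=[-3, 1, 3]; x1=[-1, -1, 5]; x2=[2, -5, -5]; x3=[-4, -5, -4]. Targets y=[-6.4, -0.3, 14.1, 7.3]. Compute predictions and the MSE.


ŷ0 = (1.2)·(-3) + (-1.7)·(1) + (-0.6)·(3) + 1.8 = -5.3
ŷ1 = (1.2)·(-1) + (-1.7)·(-1) + (-0.6)·(5) + 1.8 = -0.7
ŷ2 = (1.2)·(2) + (-1.7)·(-5) + (-0.6)·(-5) + 1.8 = 15.7
ŷ3 = (1.2)·(-4) + (-1.7)·(-5) + (-0.6)·(-4) + 1.8 = 7.9
errors² = [1.21, 0.16, 2.56, 0.36]
MSE = 4.2900/4 = 1.0725

1.0725


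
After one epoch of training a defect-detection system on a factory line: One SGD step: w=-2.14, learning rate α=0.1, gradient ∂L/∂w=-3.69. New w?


w_new = w - α·∇
= -2.14 - 0.1·-3.69
= -2.14 + 0.369
= -1.771

-1.771


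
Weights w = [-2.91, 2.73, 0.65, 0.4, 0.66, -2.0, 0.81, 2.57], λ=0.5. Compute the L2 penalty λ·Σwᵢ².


‖w‖₂² = (-2.91)² + (2.73)² + (0.65)² + (0.4)² + (0.66)² + (-2.0)² + (0.81)² + (2.57)²
     = 8.4681 + 7.4529 + 0.4225 + 0.16 + 0.4356 + 4 + 0.6561 + 6.6049
     = 28.2001
λ·‖w‖₂² = 0.5·28.2001 = 14.10005

14.10005


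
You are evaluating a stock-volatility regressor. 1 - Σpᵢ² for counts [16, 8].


Probabilities: [16/24, 8/24] ≈ [0.6667, 0.3333]
Σpᵢ² = (256 + 64)/24² = 320/576
Gini = 1 - Σpᵢ² = 1 - 320/576 = 0.4444

0.4444


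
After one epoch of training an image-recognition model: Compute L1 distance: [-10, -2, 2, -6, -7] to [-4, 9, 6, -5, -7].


d = |-10+ 4| + |-2-9| + |2-6| + |-6+ 5| + |-7+ 7|
  = 6 + 11 + 4 + 1 + 0
  = 22

22


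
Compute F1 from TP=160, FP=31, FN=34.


Precision = 160/191 = 0.8377
Recall = 160/194 = 0.8247
F1 = 2·P·R/(P+R) = 2·TP/(2·TP+FP+FN) = 320/(320+31+34) = 320/385 = 0.8312

0.8312


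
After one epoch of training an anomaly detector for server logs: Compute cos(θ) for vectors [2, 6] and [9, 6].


A·B = 2·9 + 6·6 = 54
‖A‖ = √40 = 6.3246, ‖B‖ = √117 = 10.8167
cos = 54/(√40·√117) = 54/√4680 = 0.7894

0.7894


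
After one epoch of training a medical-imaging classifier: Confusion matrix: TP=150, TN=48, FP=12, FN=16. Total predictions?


Total = TP + TN + FP + FN
= 150 + 48 + 12 + 16
= 226
(Predicted positive: 162, predicted negative: 64)

226


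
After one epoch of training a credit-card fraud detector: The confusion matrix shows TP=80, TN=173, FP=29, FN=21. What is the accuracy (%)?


Accuracy = (TP+TN)/(TP+TN+FP+FN)
= (80+173)/(303)
= 253/303 = 83.5%

83.5%


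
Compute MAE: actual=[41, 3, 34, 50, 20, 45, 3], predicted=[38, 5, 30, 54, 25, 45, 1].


Absolute errors: |41-38|=3, |3-5|=2, |34-30|=4, |50-54|=4, |20-25|=5, |45-45|=0, |3-1|=2
Sum = 20
MAE = 20/7 = 20/7

20/7


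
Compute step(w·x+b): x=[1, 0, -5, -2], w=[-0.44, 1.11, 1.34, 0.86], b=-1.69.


z = (1)·(-0.44) + (0)·(1.11) + (-5)·(1.34) + (-2)·(0.86) - 1.69
  = -10.55
step(z) = 0 (z<0)

0


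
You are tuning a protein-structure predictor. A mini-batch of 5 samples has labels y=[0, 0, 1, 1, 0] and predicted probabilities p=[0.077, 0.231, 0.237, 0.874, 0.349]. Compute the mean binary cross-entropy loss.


L[0] = -ln(1-0.077) = -ln(0.923) = 0.0801
L[1] = -ln(1-0.231) = -ln(0.769) = 0.2627
L[2] = -ln(0.237) = 1.4397
L[3] = -ln(0.874) = 0.1347
L[4] = -ln(1-0.349) = -ln(0.651) = 0.4292
mean = (0.0801 + 0.2627 + 1.4397 + 0.1347 + 0.4292)/5 = 0.4693

0.4693


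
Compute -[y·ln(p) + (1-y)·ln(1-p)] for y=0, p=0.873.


BCE = -[y·ln(p) + (1-y)·ln(1-p)]
= -0 - 1·ln(1-0.873)
= -ln(0.127) = 2.0636

2.0636


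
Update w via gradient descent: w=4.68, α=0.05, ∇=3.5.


w_new = w - α·∇
= 4.68 - 0.05·3.5
= 4.68 - 0.175
= 4.505

4.505


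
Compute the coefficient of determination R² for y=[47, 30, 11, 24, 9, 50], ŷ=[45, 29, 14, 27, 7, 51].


ȳ = 28.5
SS_res = Σ(y-ŷ)² = 28
SS_tot = Σ(y-ȳ)² = 1513.5
R² = 1 - SS_res/SS_tot = 1 - 0.0185 = 0.9815

0.9815


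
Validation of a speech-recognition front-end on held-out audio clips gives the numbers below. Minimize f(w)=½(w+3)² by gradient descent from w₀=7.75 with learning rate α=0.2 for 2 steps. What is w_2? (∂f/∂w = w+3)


step 1: grad = 7.75+3 = 10.75; w = 7.75 - 0.2·(10.75) = 5.6
step 2: grad = 5.6+3 = 8.6; w = 5.6 - 0.2·(8.6) = 3.88

3.88


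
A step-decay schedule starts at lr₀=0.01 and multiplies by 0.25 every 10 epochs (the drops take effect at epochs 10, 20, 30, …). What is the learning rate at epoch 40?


n_drops = ⌊40/10⌋ = 4
lr = 0.01·0.25^4 = 0.01·0.00390625 = 0.0000390625

0.0000390625


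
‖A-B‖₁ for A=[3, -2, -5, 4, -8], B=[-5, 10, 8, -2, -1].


d = |3+ 5| + |-2-10| + |-5-8| + |4+ 2| + |-8+ 1|
  = 8 + 12 + 13 + 6 + 7
  = 46

46


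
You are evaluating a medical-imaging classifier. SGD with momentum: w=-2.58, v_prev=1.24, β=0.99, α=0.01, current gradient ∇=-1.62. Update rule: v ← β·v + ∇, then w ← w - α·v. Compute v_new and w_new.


v_new = 0.99·1.24 - 1.62 = 1.2276 - 1.62 = -0.3924
w_new = -2.58 - 0.01·-0.3924 = -2.58 + 0.003924 = -2.576076

v_new=-0.3924, w_new=-2.576076


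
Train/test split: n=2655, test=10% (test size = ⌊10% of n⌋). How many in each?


Test = ⌊2655·10/100⌋ = 265
Train = 2655 - 265 = 2390

Train: 2390, Test: 265


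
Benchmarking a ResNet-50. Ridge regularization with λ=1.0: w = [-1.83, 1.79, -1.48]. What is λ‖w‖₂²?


‖w‖₂² = (-1.83)² + (1.79)² + (-1.48)²
     = 3.3489 + 3.2041 + 2.1904
     = 8.7434
λ·‖w‖₂² = 1.0·8.7434 = 8.7434

8.7434


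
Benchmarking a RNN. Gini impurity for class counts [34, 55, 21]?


Probabilities: [34/110, 55/110, 21/110] ≈ [0.3091, 0.5, 0.1909]
Σpᵢ² = (1156 + 3025 + 441)/110² = 4622/12100
Gini = 1 - Σpᵢ² = 1 - 4622/12100 = 0.618

0.618


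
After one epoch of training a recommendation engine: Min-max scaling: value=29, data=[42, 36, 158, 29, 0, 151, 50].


min=0, max=158
(29-0)/(158-0) = 29/158 = 0.1835

0.1835


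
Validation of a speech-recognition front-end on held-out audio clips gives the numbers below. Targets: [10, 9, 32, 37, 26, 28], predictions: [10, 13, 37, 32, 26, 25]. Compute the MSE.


Squared errors: (10-10)²=0, (9-13)²=16, (32-37)²=25, (37-32)²=25, (26-26)²=0, (28-25)²=9
Sum = 75
MSE = 75/6 = 25/2

25/2
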